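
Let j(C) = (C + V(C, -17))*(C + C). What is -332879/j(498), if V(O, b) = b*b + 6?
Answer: -332879/789828 ≈ -0.42146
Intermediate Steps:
V(O, b) = 6 + b**2 (V(O, b) = b**2 + 6 = 6 + b**2)
j(C) = 2*C*(295 + C) (j(C) = (C + (6 + (-17)**2))*(C + C) = (C + (6 + 289))*(2*C) = (C + 295)*(2*C) = (295 + C)*(2*C) = 2*C*(295 + C))
-332879/j(498) = -332879*1/(996*(295 + 498)) = -332879/(2*498*793) = -332879/789828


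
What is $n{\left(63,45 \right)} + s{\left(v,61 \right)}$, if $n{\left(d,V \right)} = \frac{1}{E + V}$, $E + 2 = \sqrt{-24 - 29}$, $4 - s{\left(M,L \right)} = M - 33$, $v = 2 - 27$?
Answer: $\frac{117967}{1902} - \frac{i \sqrt{53}}{1902} \approx 62.023 - 0.0038276 i$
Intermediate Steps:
$v = -25$ ($v = 2 - 27 = -25$)
$s{\left(M,L \right)} = 37 - M$ ($s{\left(M,L \right)} = 4 - \left(M - 33\right) = 4 - \left(-33 + M\right) = 37 - M$)
$E = -2 + i \sqrt{53}$ ($E = -2 + \sqrt{-24 - 29} = -2 + \sqrt{-53} = -2 + i \sqrt{53} \approx -2.0 + 7.2801 i$)
$n{\left(d,V \right)} = \frac{1}{-2 + V + i \sqrt{53}}$ ($n{\left(d,V \right)} = \frac{1}{\left(-2 + i \sqrt{53}\right) + V} = \frac{1}{-2 + V + i \sqrt{53}}$)
$n{\left(63,45 \right)} + s{\left(v,61 \right)} = \frac{1}{-2 + 45 + i \sqrt{53}} + \left(37 - -25\right) = \frac{1}{43 + i \sqrt{53}} + \left(37 + 25\right) = \frac{1}{43 + i \sqrt{53}} + 62 = 62 + \frac{1}{43 + i \sqrt{53}}$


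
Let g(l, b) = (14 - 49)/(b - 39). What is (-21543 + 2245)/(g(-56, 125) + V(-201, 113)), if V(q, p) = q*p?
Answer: 1659628/1953353 ≈ 0.84963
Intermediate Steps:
V(q, p) = p*q
g(l, b) = -35/(-39 + b)
(-21543 + 2245)/(g(-56, 125) + V(-201, 113)) = (-21543 + 2245)/(-35/(-39 + 125) + 113*(-201)) = -19298/(-35/86 - 22713) = -19298/(-1953353/86) = -19298*(-86/1953353) = 1659628/1953353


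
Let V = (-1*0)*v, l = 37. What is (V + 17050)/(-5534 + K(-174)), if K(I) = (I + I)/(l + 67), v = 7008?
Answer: -443300/143971 ≈ -3.0791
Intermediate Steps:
V = 0 (V = -1*0*7008 = 0*7008 = 0)
K(I) = I/52 (K(I) = (I + I)/(37 + 67) = (2*I)/104 = (2*I)*(1/104) = I/52)
(V + 17050)/(-5534 + K(-174)) = (0 + 17050)/(-5534 + (1/52)*(-174)) = 17050/(-5534 - 87/26) = 17050/(-143971/26) = 17050*(-26/143971) = -443300/143971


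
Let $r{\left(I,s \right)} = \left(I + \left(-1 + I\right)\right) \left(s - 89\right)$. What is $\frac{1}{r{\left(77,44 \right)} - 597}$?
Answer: $- \frac{1}{7482} \approx -0.00013365$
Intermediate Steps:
$r{\left(I,s \right)} = \left(-1 + 2 I\right) \left(-89 + s\right)$
$\frac{1}{r{\left(77,44 \right)} - 597} = \frac{1}{\left(89 - 44 - 13706 + 2 \cdot 77 \cdot 44\right) - 597} = \frac{1}{\left(89 - 44 - 13706 + 6776\right) - 597} = \frac{1}{-6885 - 597} = \frac{1}{-7482} = - \frac{1}{7482}$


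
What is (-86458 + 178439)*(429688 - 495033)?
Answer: -6010498445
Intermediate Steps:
(-86458 + 178439)*(429688 - 495033) = 91981*(-65345) = -6010498445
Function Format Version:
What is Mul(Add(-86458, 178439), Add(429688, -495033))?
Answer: -6010498445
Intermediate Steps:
Mul(Add(-86458, 178439), Add(429688, -495033)) = Mul(91981, -65345) = -6010498445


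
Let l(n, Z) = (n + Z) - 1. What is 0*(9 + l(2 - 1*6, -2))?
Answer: 0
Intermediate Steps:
l(n, Z) = -1 + Z + n (l(n, Z) = (Z + n) - 1 = -1 + Z + n)
0*(9 + l(2 - 1*6, -2)) = 0*(9 + (-1 - 2 + (2 - 1*6))) = 0*(9 + (-1 - 2 + (2 - 6))) = 0*(9 + (-1 - 2 - 4)) = 0*(9 - 7) = 0*2 = 0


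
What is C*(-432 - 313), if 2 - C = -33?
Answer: -26075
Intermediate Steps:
C = 35 (C = 2 - 1*(-33) = 2 + 33 = 35)
C*(-432 - 313) = 35*(-432 - 313) = 35*(-745) = -26075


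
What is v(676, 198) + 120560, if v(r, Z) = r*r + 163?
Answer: 577699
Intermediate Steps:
v(r, Z) = 163 + r² (v(r, Z) = r² + 163 = 163 + r²)
v(676, 198) + 120560 = (163 + 676²) + 120560 = (163 + 456976) + 120560 = 457139 + 120560 = 577699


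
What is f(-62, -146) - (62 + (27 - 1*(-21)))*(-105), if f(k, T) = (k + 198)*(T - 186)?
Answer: -33602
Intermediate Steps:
f(k, T) = (-186 + T)*(198 + k) (f(k, T) = (198 + k)*(-186 + T) = (-186 + T)*(198 + k))
f(-62, -146) - (62 + (27 - 1*(-21)))*(-105) = (-36828 - 186*(-62) + 198*(-146) - 146*(-62)) - (62 + (27 - 1*(-21)))*(-105) = (-36828 + 11532 - 28908 + 9052) - (62 + (27 + 21))*(-105) = -45152 - (62 + 48)*(-105) = -45152 - 110*(-105) = -45152 - 1*(-11550) = -45152 + 11550 = -33602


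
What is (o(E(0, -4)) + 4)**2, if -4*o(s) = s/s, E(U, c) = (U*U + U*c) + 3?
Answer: 225/16 ≈ 14.063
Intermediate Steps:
E(U, c) = 3 + U**2 + U*c (E(U, c) = (U**2 + U*c) + 3 = 3 + U**2 + U*c)
o(s) = -1/4 (o(s) = -s/(4*s) = -1/4*1 = -1/4)
(o(E(0, -4)) + 4)**2 = (-1/4 + 4)**2 = (15/4)**2 = 225/16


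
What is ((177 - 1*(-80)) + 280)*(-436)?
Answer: -234132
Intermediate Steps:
((177 - 1*(-80)) + 280)*(-436) = ((177 + 80) + 280)*(-436) = (257 + 280)*(-436) = 537*(-436) = -234132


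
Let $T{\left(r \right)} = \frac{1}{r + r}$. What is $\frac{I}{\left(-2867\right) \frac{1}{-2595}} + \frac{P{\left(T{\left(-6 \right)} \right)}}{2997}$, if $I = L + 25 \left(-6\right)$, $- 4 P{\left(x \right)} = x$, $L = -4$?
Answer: $- \frac{57489170413}{412435152} \approx -139.39$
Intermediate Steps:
$T{\left(r \right)} = \frac{1}{2 r}$
$P{\left(x \right)} = - \frac{x}{4}$
$I = -154$ ($I = -4 + 25 \left(-6\right) = -4 - 150 = -154$)
$\frac{I}{\left(-2867\right) \frac{1}{-2595}} + \frac{P{\left(T{\left(-6 \right)} \right)}}{2997} = - \frac{154}{\left(-2867\right) \frac{1}{-2595}} + \frac{\left(- \frac{1}{4}\right) \frac{1}{2 \left(-6\right)}}{2997} = - \frac{154}{\left(-2867\right) \left(- \frac{1}{2595}\right)} + - \frac{\frac{1}{2} \left(- \frac{1}{6}\right)}{4} \cdot \frac{1}{2997} = - \frac{154}{\frac{2867}{2595}} + \left(- \frac{1}{4}\right) \left(- \frac{1}{12}\right) \frac{1}{2997} = \left(-154\right) \frac{2595}{2867} + \frac{1}{48} \cdot \frac{1}{2997} = - \frac{399630}{2867} + \frac{1}{143856} = - \frac{57489170413}{412435152}$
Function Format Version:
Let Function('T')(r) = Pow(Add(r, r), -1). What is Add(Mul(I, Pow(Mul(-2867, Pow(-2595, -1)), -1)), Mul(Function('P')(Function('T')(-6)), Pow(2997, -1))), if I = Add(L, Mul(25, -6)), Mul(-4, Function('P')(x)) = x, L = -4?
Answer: Rational(-57489170413, 412435152) ≈ -139.39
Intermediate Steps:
Function('T')(r) = Mul(Rational(1, 2), Pow(r, -1)) (Function('T')(r) = Pow(Mul(2, r), -1) = Mul(Rational(1, 2), Pow(r, -1)))
Function('P')(x) = Mul(Rational(-1, 4), x)
I = -154 (I = Add(-4, Mul(25, -6)) = Add(-4, -150) = -154)
Add(Mul(I, Pow(Mul(-2867, Pow(-2595, -1)), -1)), Mul(Function('P')(Function('T')(-6)), Pow(2997, -1))) = Add(Mul(-154, Pow(Mul(-2867, Pow(-2595, -1)), -1)), Mul(Mul(Rational(-1, 4), Mul(Rational(1, 2), Pow(-6, -1))), Pow(2997, -1))) = Add(Mul(-154, Pow(Mul(-2867, Rational(-1, 2595)), -1)), Mul(Mul(Rational(-1, 4), Mul(Rational(1, 2), Rational(-1, 6))), Rational(1, 2997))) = Add(Mul(-154, Pow(Rational(2867, 2595), -1)), Mul(Mul(Rational(-1, 4), Rational(-1, 12)), Rational(1, 2997))) = Add(Mul(-154, Rational(2595, 2867)), Mul(Rational(1, 48), Rational(1, 2997))) = Add(Rational(-399630, 2867), Rational(1, 143856)) = Rational(-57489170413, 412435152)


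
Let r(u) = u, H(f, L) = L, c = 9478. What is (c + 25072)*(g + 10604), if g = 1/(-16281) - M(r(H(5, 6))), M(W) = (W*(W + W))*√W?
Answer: 5964840629650/16281 - 2487600*√6 ≈ 3.6027e+8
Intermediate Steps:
M(W) = 2*W^(5/2) (M(W) = (W*(2*W))*√W = (2*W²)*√W = 2*W^(5/2))
g = -1/16281 - 72*√6 (g = 1/(-16281) - 2*6^(5/2) = -1/16281 - 2*36*√6 = -1/16281 - 72*√6 ≈ -176.36)
(c + 25072)*(g + 10604) = (9478 + 25072)*((-1/16281 - 72*√6) + 10604) = 34550*(172643723/16281 - 72*√6) = 5964840629650/16281 - 2487600*√6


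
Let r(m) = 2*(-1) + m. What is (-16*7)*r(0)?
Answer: 224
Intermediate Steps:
r(m) = -2 + m
(-16*7)*r(0) = (-16*7)*(-2 + 0) = -112*(-2) = 224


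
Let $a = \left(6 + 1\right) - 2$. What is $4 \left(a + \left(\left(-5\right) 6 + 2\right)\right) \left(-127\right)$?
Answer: $11684$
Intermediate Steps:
$a = 5$ ($a = 7 - 2 = 5$)
$4 \left(a + \left(\left(-5\right) 6 + 2\right)\right) \left(-127\right) = 4 \left(5 + \left(\left(-5\right) 6 + 2\right)\right) \left(-127\right) = 4 \left(5 + \left(-30 + 2\right)\right) \left(-127\right) = 4 \left(5 - 28\right) \left(-127\right) = 4 \left(-23\right) \left(-127\right) = \left(-92\right) \left(-127\right) = 11684$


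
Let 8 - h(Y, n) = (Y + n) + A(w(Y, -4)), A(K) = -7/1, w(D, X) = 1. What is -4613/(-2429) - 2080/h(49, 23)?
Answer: 759323/19779 ≈ 38.390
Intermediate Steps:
A(K) = -7 (A(K) = -7*1 = -7)
h(Y, n) = 15 - Y - n (h(Y, n) = 8 - ((Y + n) - 7) = 8 - (-7 + Y + n) = 8 + (7 - Y - n) = 15 - Y - n)
-4613/(-2429) - 2080/h(49, 23) = -4613/(-2429) - 2080/(15 - 1*49 - 1*23) = -4613*(-1/2429) - 2080/(15 - 49 - 23) = 659/347 - 2080/(-57) = 659/347 - 2080*(-1/57) = 659/347 + 2080/57 = 759323/19779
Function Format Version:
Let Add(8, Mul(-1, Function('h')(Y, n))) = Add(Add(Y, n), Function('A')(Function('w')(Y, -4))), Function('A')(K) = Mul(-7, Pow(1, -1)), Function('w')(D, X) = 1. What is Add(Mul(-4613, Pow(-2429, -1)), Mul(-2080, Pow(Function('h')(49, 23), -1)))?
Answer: Rational(759323, 19779) ≈ 38.390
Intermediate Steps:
Function('A')(K) = -7 (Function('A')(K) = Mul(-7, 1) = -7)
Function('h')(Y, n) = Add(15, Mul(-1, Y), Mul(-1, n)) (Function('h')(Y, n) = Add(8, Mul(-1, Add(Add(Y, n), -7))) = Add(8, Mul(-1, Add(-7, Y, n))) = Add(8, Add(7, Mul(-1, Y), Mul(-1, n))) = Add(15, Mul(-1, Y), Mul(-1, n)))
Add(Mul(-4613, Pow(-2429, -1)), Mul(-2080, Pow(Function('h')(49, 23), -1))) = Add(Mul(-4613, Pow(-2429, -1)), Mul(-2080, Pow(Add(15, Mul(-1, 49), Mul(-1, 23)), -1))) = Add(Mul(-4613, Rational(-1, 2429)), Mul(-2080, Pow(Add(15, -49, -23), -1))) = Add(Rational(659, 347), Mul(-2080, Pow(-57, -1))) = Add(Rational(659, 347), Mul(-2080, Rational(-1, 57))) = Add(Rational(659, 347), Rational(2080, 57)) = Rational(759323, 19779)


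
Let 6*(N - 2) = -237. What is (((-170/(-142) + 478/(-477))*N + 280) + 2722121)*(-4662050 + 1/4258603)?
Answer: -1220338969410371658433847/96150738534 ≈ -1.2692e+13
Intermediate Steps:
N = -75/2 (N = 2 + (⅙)*(-237) = 2 - 79/2 = -75/2 ≈ -37.500)
(((-170/(-142) + 478/(-477))*N + 280) + 2722121)*(-4662050 + 1/4258603) = (((-170/(-142) + 478/(-477))*(-75/2) + 280) + 2722121)*(-4662050 + 1/4258603) = (((-170*(-1/142) + 478*(-1/477))*(-75/2) + 280) + 2722121)*(-4662050 + 1/4258603) = (((85/71 - 478/477)*(-75/2) + 280) + 2722121)*(-19853820116149/4258603) = (((6607/33867)*(-75/2) + 280) + 2722121)*(-19853820116149/4258603) = ((-165175/22578 + 280) + 2722121)*(-19853820116149/4258603) = (6156665/22578 + 2722121)*(-19853820116149/4258603) = (61466204603/22578)*(-19853820116149/4258603) = -1220338969410371658433847/96150738534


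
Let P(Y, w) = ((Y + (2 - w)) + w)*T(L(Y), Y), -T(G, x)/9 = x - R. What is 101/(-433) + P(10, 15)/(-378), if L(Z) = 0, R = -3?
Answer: 10551/3031 ≈ 3.4810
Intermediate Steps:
T(G, x) = -27 - 9*x (T(G, x) = -9*(x - 1*(-3)) = -9*(x + 3) = -9*(3 + x) = -27 - 9*x)
P(Y, w) = (-27 - 9*Y)*(2 + Y) (P(Y, w) = ((Y + (2 - w)) + w)*(-27 - 9*Y) = ((2 + Y - w) + w)*(-27 - 9*Y) = (2 + Y)*(-27 - 9*Y) = (-27 - 9*Y)*(2 + Y))
101/(-433) + P(10, 15)/(-378) = 101/(-433) - 9*(2 + 10)*(3 + 10)/(-378) = 101*(-1/433) - 9*12*13*(-1/378) = -101/433 - 1404*(-1/378) = -101/433 + 26/7 = 10551/3031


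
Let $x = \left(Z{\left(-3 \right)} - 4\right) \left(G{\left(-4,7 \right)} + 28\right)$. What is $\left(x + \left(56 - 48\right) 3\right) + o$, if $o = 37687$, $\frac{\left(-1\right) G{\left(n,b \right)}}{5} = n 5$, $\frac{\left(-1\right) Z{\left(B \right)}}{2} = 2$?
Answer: $36687$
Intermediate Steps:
$Z{\left(B \right)} = -4$ ($Z{\left(B \right)} = \left(-2\right) 2 = -4$)
$G{\left(n,b \right)} = - 25 n$ ($G{\left(n,b \right)} = - 5 n 5 = - 5 \cdot 5 n = - 25 n$)
$x = -1024$ ($x = \left(-4 - 4\right) \left(\left(-25\right) \left(-4\right) + 28\right) = - 8 \left(100 + 28\right) = \left(-8\right) 128 = -1024$)
$\left(x + \left(56 - 48\right) 3\right) + o = \left(-1024 + \left(56 - 48\right) 3\right) + 37687 = \left(-1024 + 8 \cdot 3\right) + 37687 = \left(-1024 + 24\right) + 37687 = -1000 + 37687 = 36687$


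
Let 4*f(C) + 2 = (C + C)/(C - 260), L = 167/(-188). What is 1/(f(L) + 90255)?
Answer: 49047/4426712545 ≈ 1.1080e-5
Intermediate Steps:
L = -167/188 (L = 167*(-1/188) = -167/188 ≈ -0.88830)
f(C) = -½ + C/(2*(-260 + C)) (f(C) = -½ + ((C + C)/(C - 260))/4 = -½ + ((2*C)/(-260 + C))/4 = -½ + (2*C/(-260 + C))/4 = -½ + C/(2*(-260 + C)))
1/(f(L) + 90255) = 1/(130/(-260 - 167/188) + 90255) = 1/(130/(-49047/188) + 90255) = 1/(130*(-188/49047) + 90255) = 1/(-24440/49047 + 90255) = 1/(4426712545/49047) = 49047/4426712545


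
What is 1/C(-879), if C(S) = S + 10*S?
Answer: -1/9669 ≈ -0.00010342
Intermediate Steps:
C(S) = 11*S
1/C(-879) = 1/(11*(-879)) = 1/(-9669) = -1/9669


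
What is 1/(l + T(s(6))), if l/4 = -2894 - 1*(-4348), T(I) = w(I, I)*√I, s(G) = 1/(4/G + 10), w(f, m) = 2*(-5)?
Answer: 46528/270606773 + 10*√6/270606773 ≈ 0.00017203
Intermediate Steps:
w(f, m) = -10
s(G) = 1/(10 + 4/G)
T(I) = -10*√I
l = 5816 (l = 4*(-2894 - 1*(-4348)) = 4*(-2894 + 4348) = 4*1454 = 5816)
1/(l + T(s(6))) = 1/(5816 - 10*√3/√(2 + 5*6)) = 1/(5816 - 10*√3/√(2 + 30)) = 1/(5816 - 10*√6/8) = 1/(5816 - 5*√6/4)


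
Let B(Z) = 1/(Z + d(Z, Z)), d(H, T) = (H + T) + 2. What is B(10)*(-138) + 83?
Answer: 1259/16 ≈ 78.688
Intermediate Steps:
d(H, T) = 2 + H + T
B(Z) = 1/(2 + 3*Z) (B(Z) = 1/(Z + (2 + Z + Z)) = 1/(Z + (2 + 2*Z)) = 1/(2 + 3*Z))
B(10)*(-138) + 83 = -138/(2 + 3*10) + 83 = -138/(2 + 30) + 83 = -138/32 + 83 = (1/32)*(-138) + 83 = -69/16 + 83 = 1259/16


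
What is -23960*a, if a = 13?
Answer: -311480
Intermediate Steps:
-23960*a = -23960*13 = -311480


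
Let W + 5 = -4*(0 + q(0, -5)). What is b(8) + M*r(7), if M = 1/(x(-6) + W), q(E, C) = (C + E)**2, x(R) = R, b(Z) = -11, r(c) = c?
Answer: -1228/111 ≈ -11.063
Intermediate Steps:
W = -105 (W = -5 - 4*(0 + (-5 + 0)**2) = -5 - 4*(0 + (-5)**2) = -5 - 4*(0 + 25) = -5 - 4*25 = -5 - 100 = -105)
M = -1/111 (M = 1/(-6 - 105) = 1/(-111) = -1/111 ≈ -0.0090090)
b(8) + M*r(7) = -11 - 1/111*7 = -11 - 7/111 = -1228/111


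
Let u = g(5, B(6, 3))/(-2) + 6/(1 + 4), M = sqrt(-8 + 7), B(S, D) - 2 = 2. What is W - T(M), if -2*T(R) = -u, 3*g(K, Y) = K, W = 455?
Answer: 27289/60 ≈ 454.82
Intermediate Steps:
B(S, D) = 4 (B(S, D) = 2 + 2 = 4)
g(K, Y) = K/3
M = I (M = sqrt(-1) = I ≈ 1.0*I)
u = 11/30 (u = ((1/3)*5)/(-2) + 6/(1 + 4) = (5/3)*(-1/2) + 6/5 = -5/6 + 6*(1/5) = -5/6 + 6/5 = 11/30 ≈ 0.36667)
T(R) = 11/60 (T(R) = -(-1)*11/(2*30) = -1/2*(-11/30) = 11/60)
W - T(M) = 455 - 1*11/60 = 455 - 11/60 = 27289/60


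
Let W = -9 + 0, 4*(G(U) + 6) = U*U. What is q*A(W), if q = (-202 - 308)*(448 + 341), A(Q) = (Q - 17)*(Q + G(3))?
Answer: -133392285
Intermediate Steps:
G(U) = -6 + U²/4 (G(U) = -6 + (U*U)/4 = -6 + U²/4)
W = -9
A(Q) = (-17 + Q)*(-15/4 + Q) (A(Q) = (Q - 17)*(Q + (-6 + (¼)*3²)) = (-17 + Q)*(Q + (-6 + (¼)*9)) = (-17 + Q)*(Q + (-6 + 9/4)) = (-17 + Q)*(Q - 15/4) = (-17 + Q)*(-15/4 + Q))
q = -402390 (q = -510*789 = -402390)
q*A(W) = -402390*(255/4 + (-9)² - 83/4*(-9)) = -402390*(255/4 + 81 + 747/4) = -402390*663/2 = -133392285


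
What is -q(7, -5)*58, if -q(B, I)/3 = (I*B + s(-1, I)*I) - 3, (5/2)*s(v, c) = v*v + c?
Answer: -5220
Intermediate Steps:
s(v, c) = 2*c/5 + 2*v²/5 (s(v, c) = 2*(v*v + c)/5 = 2*(v² + c)/5 = 2*(c + v²)/5 = 2*c/5 + 2*v²/5)
q(B, I) = 9 - 3*B*I - 3*I*(⅖ + 2*I/5) (q(B, I) = -3*((I*B + (2*I/5 + (⅖)*(-1)²)*I) - 3) = -3*((B*I + (2*I/5 + (⅖)*1)*I) - 3) = -3*((B*I + (2*I/5 + ⅖)*I) - 3) = -3*((B*I + (⅖ + 2*I/5)*I) - 3) = -3*((B*I + I*(⅖ + 2*I/5)) - 3) = -3*(-3 + B*I + I*(⅖ + 2*I/5)) = 9 - 3*B*I - 3*I*(⅖ + 2*I/5))
-q(7, -5)*58 = -(9 - 3*7*(-5) - 6/5*(-5)*(1 - 5))*58 = -(9 + 105 - 6/5*(-5)*(-4))*58 = -(9 + 105 - 24)*58 = -1*90*58 = -90*58 = -5220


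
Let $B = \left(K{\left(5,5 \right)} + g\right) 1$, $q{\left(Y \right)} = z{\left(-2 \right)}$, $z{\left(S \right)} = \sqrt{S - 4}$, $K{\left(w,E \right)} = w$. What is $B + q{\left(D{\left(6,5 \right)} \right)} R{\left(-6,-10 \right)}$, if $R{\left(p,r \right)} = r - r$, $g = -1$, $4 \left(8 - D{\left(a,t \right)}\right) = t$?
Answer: $4$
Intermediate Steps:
$D{\left(a,t \right)} = 8 - \frac{t}{4}$
$z{\left(S \right)} = \sqrt{-4 + S}$
$R{\left(p,r \right)} = 0$
$q{\left(Y \right)} = i \sqrt{6}$ ($q{\left(Y \right)} = \sqrt{-4 - 2} = \sqrt{-6} = i \sqrt{6}$)
$B = 4$ ($B = \left(5 - 1\right) 1 = 4 \cdot 1 = 4$)
$B + q{\left(D{\left(6,5 \right)} \right)} R{\left(-6,-10 \right)} = 4 + i \sqrt{6} \cdot 0 = 4 + 0 = 4$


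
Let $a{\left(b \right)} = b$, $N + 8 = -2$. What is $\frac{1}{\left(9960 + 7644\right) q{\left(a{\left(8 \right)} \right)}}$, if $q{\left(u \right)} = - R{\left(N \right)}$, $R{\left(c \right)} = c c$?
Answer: $- \frac{1}{1760400} \approx -5.6805 \cdot 10^{-7}$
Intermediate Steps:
$N = -10$ ($N = -8 - 2 = -10$)
$R{\left(c \right)} = c^{2}$
$q{\left(u \right)} = -100$ ($q{\left(u \right)} = - \left(-10\right)^{2} = \left(-1\right) 100 = -100$)
$\frac{1}{\left(9960 + 7644\right) q{\left(a{\left(8 \right)} \right)}} = \frac{1}{\left(9960 + 7644\right) \left(-100\right)} = \frac{1}{17604} \left(- \frac{1}{100}\right) = - \frac{1}{1760400}$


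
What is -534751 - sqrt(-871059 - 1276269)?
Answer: -534751 - 96*I*sqrt(233) ≈ -5.3475e+5 - 1465.4*I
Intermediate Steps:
-534751 - sqrt(-871059 - 1276269) = -534751 - sqrt(-2147328) = -534751 - 96*I*sqrt(233)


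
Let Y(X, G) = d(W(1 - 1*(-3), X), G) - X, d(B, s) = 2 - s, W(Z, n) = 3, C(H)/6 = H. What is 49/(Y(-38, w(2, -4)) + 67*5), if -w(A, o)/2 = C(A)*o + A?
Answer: 49/283 ≈ 0.17314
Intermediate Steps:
C(H) = 6*H
w(A, o) = -2*A - 12*A*o (w(A, o) = -2*((6*A)*o + A) = -2*(6*A*o + A) = -2*(A + 6*A*o) = -2*A - 12*A*o)
Y(X, G) = 2 - G - X (Y(X, G) = (2 - G) - X = 2 - G - X)
49/(Y(-38, w(2, -4)) + 67*5) = 49/((2 - 2*2*(-1 - 6*(-4)) - 1*(-38)) + 67*5) = 49/((2 - 2*2*(-1 + 24) + 38) + 335) = 49/((2 - 2*2*23 + 38) + 335) = 49/((2 - 1*92 + 38) + 335) = 49/((2 - 92 + 38) + 335) = 49/(-52 + 335) = 49/283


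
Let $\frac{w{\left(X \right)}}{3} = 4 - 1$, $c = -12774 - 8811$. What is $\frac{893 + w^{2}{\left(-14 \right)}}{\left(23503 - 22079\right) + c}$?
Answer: $- \frac{974}{20161} \approx -0.048311$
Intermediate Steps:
$c = -21585$ ($c = -12774 - 8811 = -21585$)
$w{\left(X \right)} = 9$ ($w{\left(X \right)} = 3 \left(4 - 1\right) = 3 \cdot 3 = 9$)
$\frac{893 + w^{2}{\left(-14 \right)}}{\left(23503 - 22079\right) + c} = \frac{893 + 9^{2}}{\left(23503 - 22079\right) - 21585} = \frac{893 + 81}{\left(23503 - 22079\right) - 21585} = \frac{974}{1424 - 21585} = \frac{974}{-20161} = 974 \left(- \frac{1}{20161}\right) = - \frac{974}{20161}$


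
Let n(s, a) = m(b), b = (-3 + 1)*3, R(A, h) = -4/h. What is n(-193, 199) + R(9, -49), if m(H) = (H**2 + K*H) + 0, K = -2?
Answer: 2356/49 ≈ 48.082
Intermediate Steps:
b = -6 (b = -2*3 = -6)
m(H) = H**2 - 2*H (m(H) = (H**2 - 2*H) + 0 = H**2 - 2*H)
n(s, a) = 48 (n(s, a) = -6*(-2 - 6) = -6*(-8) = 48)
n(-193, 199) + R(9, -49) = 48 - 4/(-49) = 48 - 4*(-1/49) = 48 + 4/49 = 2356/49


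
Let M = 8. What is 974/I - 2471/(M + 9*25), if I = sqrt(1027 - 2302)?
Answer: -2471/233 - 974*I*sqrt(51)/255 ≈ -10.605 - 27.277*I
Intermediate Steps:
I = 5*I*sqrt(51) (I = sqrt(-1275) = 5*I*sqrt(51) ≈ 35.707*I)
974/I - 2471/(M + 9*25) = 974/((5*I*sqrt(51))) - 2471/(8 + 9*25) = 974*(-I*sqrt(51)/255) - 2471/(8 + 225) = -974*I*sqrt(51)/255 - 2471/233 = -2471/233 - 974*I*sqrt(51)/255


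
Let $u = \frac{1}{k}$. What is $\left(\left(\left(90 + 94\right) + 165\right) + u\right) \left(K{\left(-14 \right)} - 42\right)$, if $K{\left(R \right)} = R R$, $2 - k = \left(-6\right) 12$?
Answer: $\frac{1988679}{37} \approx 53748.0$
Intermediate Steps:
$k = 74$ ($k = 2 - \left(-6\right) 12 = 2 - -72 = 2 + 72 = 74$)
$K{\left(R \right)} = R^{2}$
$u = \frac{1}{74} \approx 0.013514$
$\left(\left(\left(90 + 94\right) + 165\right) + u\right) \left(K{\left(-14 \right)} - 42\right) = \left(\left(\left(90 + 94\right) + 165\right) + \frac{1}{74}\right) \left(\left(-14\right)^{2} - 42\right) = \left(\left(184 + 165\right) + \frac{1}{74}\right) \left(196 - 42\right) = \left(349 + \frac{1}{74}\right) 154 = \frac{25827}{74} \cdot 154 = \frac{1988679}{37}$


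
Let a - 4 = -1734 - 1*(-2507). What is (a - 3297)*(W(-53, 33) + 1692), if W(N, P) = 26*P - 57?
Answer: -6282360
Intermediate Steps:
W(N, P) = -57 + 26*P
a = 777 (a = 4 + (-1734 - 1*(-2507)) = 4 + (-1734 + 2507) = 4 + 773 = 777)
(a - 3297)*(W(-53, 33) + 1692) = (777 - 3297)*((-57 + 26*33) + 1692) = -2520*((-57 + 858) + 1692) = -2520*(801 + 1692) = -2520*2493 = -6282360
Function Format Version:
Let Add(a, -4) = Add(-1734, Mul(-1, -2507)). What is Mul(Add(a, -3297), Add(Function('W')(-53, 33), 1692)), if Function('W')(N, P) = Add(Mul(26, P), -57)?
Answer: -6282360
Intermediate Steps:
Function('W')(N, P) = Add(-57, Mul(26, P))
a = 777 (a = Add(4, Add(-1734, Mul(-1, -2507))) = Add(4, Add(-1734, 2507)) = Add(4, 773) = 777)
Mul(Add(a, -3297), Add(Function('W')(-53, 33), 1692)) = Mul(Add(777, -3297), Add(Add(-57, Mul(26, 33)), 1692)) = Mul(-2520, Add(Add(-57, 858), 1692)) = Mul(-2520, Add(801, 1692)) = Mul(-2520, 2493) = -6282360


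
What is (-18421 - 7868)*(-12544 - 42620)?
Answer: 1450206396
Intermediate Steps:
(-18421 - 7868)*(-12544 - 42620) = -26289*(-55164) = 1450206396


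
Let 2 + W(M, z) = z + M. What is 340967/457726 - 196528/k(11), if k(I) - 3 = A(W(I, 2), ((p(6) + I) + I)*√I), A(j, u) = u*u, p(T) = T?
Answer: -87014453019/3948802202 ≈ -22.036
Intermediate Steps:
W(M, z) = -2 + M + z (W(M, z) = -2 + (z + M) = -2 + (M + z) = -2 + M + z)
A(j, u) = u²
k(I) = 3 + I*(6 + 2*I)² (k(I) = 3 + (((6 + I) + I)*√I)² = 3 + ((6 + 2*I)*√I)² = 3 + (√I*(6 + 2*I))² = 3 + I*(6 + 2*I)²)
340967/457726 - 196528/k(11) = 340967/457726 - 196528/(3 + 4*11*(3 + 11)²) = 340967*(1/457726) - 196528/(3 + 4*11*14²) = 340967/457726 - 196528/(3 + 4*11*196) = 340967/457726 - 196528/(3 + 8624) = 340967/457726 - 196528/8627 = -87014453019/3948802202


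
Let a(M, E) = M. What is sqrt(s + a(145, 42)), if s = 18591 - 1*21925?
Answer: I*sqrt(3189) ≈ 56.471*I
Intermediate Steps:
s = -3334 (s = 18591 - 21925 = -3334)
sqrt(s + a(145, 42)) = sqrt(-3334 + 145) = sqrt(-3189) = I*sqrt(3189)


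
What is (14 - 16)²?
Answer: 4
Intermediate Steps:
(14 - 16)² = (-2)² = 4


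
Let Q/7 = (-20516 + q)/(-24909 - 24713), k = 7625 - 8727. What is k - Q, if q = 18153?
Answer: -54699985/49622 ≈ -1102.3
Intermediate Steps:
k = -1102
Q = 16541/49622 (Q = 7*((-20516 + 18153)/(-24909 - 24713)) = 7*(-2363/(-49622)) = 7*(-2363*(-1/49622)) = 7*(2363/49622) = 16541/49622 ≈ 0.33334)
k - Q = -1102 - 1*16541/49622 = -1102 - 16541/49622 = -54699985/49622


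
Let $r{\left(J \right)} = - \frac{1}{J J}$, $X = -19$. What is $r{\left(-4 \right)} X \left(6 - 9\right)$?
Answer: $- \frac{57}{16} \approx -3.5625$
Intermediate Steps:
$r{\left(J \right)} = - \frac{1}{J^{2}}$
$r{\left(-4 \right)} X \left(6 - 9\right) = - \frac{1}{16} \left(-19\right) \left(6 - 9\right) = \left(-1\right) \frac{1}{16} \left(-19\right) \left(-3\right) = \left(- \frac{1}{16}\right) \left(-19\right) \left(-3\right) = \frac{19}{16} \left(-3\right) = - \frac{57}{16}$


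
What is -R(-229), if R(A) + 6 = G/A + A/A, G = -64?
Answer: 1081/229 ≈ 4.7205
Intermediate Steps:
R(A) = -5 - 64/A (R(A) = -6 + (-64/A + A/A) = -6 + (-64/A + 1) = -6 + (1 - 64/A) = -5 - 64/A)
-R(-229) = -(-5 - 64/(-229)) = -(-5 - 64*(-1/229)) = -(-5 + 64/229) = -1*(-1081/229) = 1081/229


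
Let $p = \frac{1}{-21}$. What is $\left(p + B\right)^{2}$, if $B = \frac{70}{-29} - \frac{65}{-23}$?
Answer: $\frac{26091664}{196196049} \approx 0.13299$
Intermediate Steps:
$p = - \frac{1}{21} \approx -0.047619$
$B = \frac{275}{667}$ ($B = 70 \left(- \frac{1}{29}\right) - - \frac{65}{23} = - \frac{70}{29} + \frac{65}{23} = \frac{275}{667} \approx 0.41229$)
$\left(p + B\right)^{2} = \left(- \frac{1}{21} + \frac{275}{667}\right)^{2} = \left(\frac{5108}{14007}\right)^{2} = \frac{26091664}{196196049}$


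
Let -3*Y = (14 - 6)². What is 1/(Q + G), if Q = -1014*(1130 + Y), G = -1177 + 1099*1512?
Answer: 1/536323 ≈ 1.8645e-6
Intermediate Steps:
Y = -64/3 (Y = -(14 - 6)²/3 = -⅓*8² = -⅓*64 = -64/3 ≈ -21.333)
G = 1660511 (G = -1177 + 1661688 = 1660511)
Q = -1124188 (Q = -1014*(1130 - 64/3) = -1014*3326/3 = -1124188)
1/(Q + G) = 1/(-1124188 + 1660511) = 1/536323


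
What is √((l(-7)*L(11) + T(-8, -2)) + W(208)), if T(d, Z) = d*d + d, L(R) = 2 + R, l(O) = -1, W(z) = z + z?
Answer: 3*√51 ≈ 21.424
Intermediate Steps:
W(z) = 2*z
T(d, Z) = d + d² (T(d, Z) = d² + d = d + d²)
√((l(-7)*L(11) + T(-8, -2)) + W(208)) = √((-(2 + 11) - 8*(1 - 8)) + 2*208) = √((-1*13 - 8*(-7)) + 416) = √((-13 + 56) + 416) = √(43 + 416) = √459 = 3*√51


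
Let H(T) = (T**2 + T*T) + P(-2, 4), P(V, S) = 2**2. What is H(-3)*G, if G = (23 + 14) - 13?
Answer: 528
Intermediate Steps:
P(V, S) = 4
H(T) = 4 + 2*T**2 (H(T) = (T**2 + T*T) + 4 = (T**2 + T**2) + 4 = 2*T**2 + 4 = 4 + 2*T**2)
G = 24 (G = 37 - 13 = 24)
H(-3)*G = (4 + 2*(-3)**2)*24 = (4 + 2*9)*24 = (4 + 18)*24 = 22*24 = 528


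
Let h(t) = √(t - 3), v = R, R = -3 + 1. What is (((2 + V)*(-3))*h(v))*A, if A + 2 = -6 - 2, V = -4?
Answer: -60*I*√5 ≈ -134.16*I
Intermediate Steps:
R = -2
v = -2
h(t) = √(-3 + t)
A = -10 (A = -2 + (-6 - 2) = -2 - 8 = -10)
(((2 + V)*(-3))*h(v))*A = (((2 - 4)*(-3))*√(-3 - 2))*(-10) = ((-2*(-3))*√(-5))*(-10) = (6*(I*√5))*(-10) = (6*I*√5)*(-10) = -60*I*√5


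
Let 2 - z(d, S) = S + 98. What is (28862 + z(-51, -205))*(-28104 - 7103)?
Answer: -1019981997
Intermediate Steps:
z(d, S) = -96 - S (z(d, S) = 2 - (S + 98) = 2 - (98 + S) = 2 + (-98 - S) = -96 - S)
(28862 + z(-51, -205))*(-28104 - 7103) = (28862 + (-96 - 1*(-205)))*(-28104 - 7103) = (28862 + (-96 + 205))*(-35207) = (28862 + 109)*(-35207) = 28971*(-35207) = -1019981997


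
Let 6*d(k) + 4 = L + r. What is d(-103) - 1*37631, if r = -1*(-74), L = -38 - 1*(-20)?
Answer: -112867/3 ≈ -37622.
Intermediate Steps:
L = -18 (L = -38 + 20 = -18)
r = 74
d(k) = 26/3 (d(k) = -⅔ + (-18 + 74)/6 = -⅔ + (⅙)*56 = -⅔ + 28/3 = 26/3)
d(-103) - 1*37631 = 26/3 - 1*37631 = 26/3 - 37631 = -112867/3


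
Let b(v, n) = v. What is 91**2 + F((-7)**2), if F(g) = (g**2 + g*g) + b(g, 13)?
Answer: 13132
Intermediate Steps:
F(g) = g + 2*g**2 (F(g) = (g**2 + g*g) + g = (g**2 + g**2) + g = 2*g**2 + g = g + 2*g**2)
91**2 + F((-7)**2) = 91**2 + (-7)**2*(1 + 2*(-7)**2) = 8281 + 49*(1 + 2*49) = 8281 + 49*(1 + 98) = 8281 + 49*99 = 8281 + 4851 = 13132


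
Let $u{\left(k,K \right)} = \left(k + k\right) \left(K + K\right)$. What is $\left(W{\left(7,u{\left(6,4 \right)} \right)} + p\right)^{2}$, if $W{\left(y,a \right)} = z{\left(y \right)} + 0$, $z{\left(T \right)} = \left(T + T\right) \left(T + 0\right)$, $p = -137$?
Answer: $1521$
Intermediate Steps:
$z{\left(T \right)} = 2 T^{2}$ ($z{\left(T \right)} = 2 T T = 2 T^{2}$)
$u{\left(k,K \right)} = 4 K k$ ($u{\left(k,K \right)} = 2 k 2 K = 4 K k$)
$W{\left(y,a \right)} = 2 y^{2}$ ($W{\left(y,a \right)} = 2 y^{2} + 0 = 2 y^{2}$)
$\left(W{\left(7,u{\left(6,4 \right)} \right)} + p\right)^{2} = \left(2 \cdot 7^{2} - 137\right)^{2} = \left(2 \cdot 49 - 137\right)^{2} = \left(98 - 137\right)^{2} = \left(-39\right)^{2} = 1521$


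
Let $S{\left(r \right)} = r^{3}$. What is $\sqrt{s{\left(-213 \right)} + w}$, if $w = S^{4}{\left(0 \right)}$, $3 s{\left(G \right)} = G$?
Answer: $i \sqrt{71} \approx 8.4261 i$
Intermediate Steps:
$s{\left(G \right)} = \frac{G}{3}$
$w = 0$ ($w = \left(0^{3}\right)^{4} = 0^{4} = 0$)
$\sqrt{s{\left(-213 \right)} + w} = \sqrt{\frac{1}{3} \left(-213\right) + 0} = \sqrt{-71 + 0} = \sqrt{-71} = i \sqrt{71}$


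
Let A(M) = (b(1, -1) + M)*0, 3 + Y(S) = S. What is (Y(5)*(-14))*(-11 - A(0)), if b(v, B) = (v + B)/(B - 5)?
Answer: 308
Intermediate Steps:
Y(S) = -3 + S
b(v, B) = (B + v)/(-5 + B)
A(M) = 0 (A(M) = ((-1 + 1)/(-5 - 1) + M)*0 = (0/(-6) + M)*0 = (-1/6*0 + M)*0 = (0 + M)*0 = M*0 = 0)
(Y(5)*(-14))*(-11 - A(0)) = ((-3 + 5)*(-14))*(-11 - 1*0) = (2*(-14))*(-11 + 0) = -28*(-11) = 308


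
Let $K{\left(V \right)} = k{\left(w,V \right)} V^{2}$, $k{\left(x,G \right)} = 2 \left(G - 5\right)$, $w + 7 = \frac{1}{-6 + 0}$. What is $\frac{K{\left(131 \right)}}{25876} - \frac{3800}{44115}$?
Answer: $\frac{9534008249}{57075987} \approx 167.04$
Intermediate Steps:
$w = - \frac{43}{6}$ ($w = -7 + \frac{1}{-6 + 0} = -7 + \frac{1}{-6} = -7 - \frac{1}{6} = - \frac{43}{6} \approx -7.1667$)
$k{\left(x,G \right)} = -10 + 2 G$ ($k{\left(x,G \right)} = 2 \left(-5 + G\right) = -10 + 2 G$)
$K{\left(V \right)} = V^{2} \left(-10 + 2 V\right)$ ($K{\left(V \right)} = \left(-10 + 2 V\right) V^{2} = V^{2} \left(-10 + 2 V\right)$)
$\frac{K{\left(131 \right)}}{25876} - \frac{3800}{44115} = \frac{2 \cdot 131^{2} \left(-5 + 131\right)}{25876} - \frac{3800}{44115} = 2 \cdot 17161 \cdot 126 \cdot \frac{1}{25876} - \frac{760}{8823} = 4324572 \cdot \frac{1}{25876} - \frac{760}{8823} = \frac{1081143}{6469} - \frac{760}{8823} = \frac{9534008249}{57075987}$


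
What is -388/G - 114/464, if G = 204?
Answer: -25411/11832 ≈ -2.1477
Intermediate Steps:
-388/G - 114/464 = -388/204 - 114/464 = -388*1/204 - 114*1/464 = -97/51 - 57/232 = -25411/11832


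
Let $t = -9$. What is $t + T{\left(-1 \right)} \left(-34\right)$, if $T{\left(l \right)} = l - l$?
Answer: $-9$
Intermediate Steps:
$T{\left(l \right)} = 0$
$t + T{\left(-1 \right)} \left(-34\right) = -9 + 0 \left(-34\right) = -9 + 0 = -9$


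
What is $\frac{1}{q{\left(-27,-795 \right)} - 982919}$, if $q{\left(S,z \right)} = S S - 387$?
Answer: $- \frac{1}{982577} \approx -1.0177 \cdot 10^{-6}$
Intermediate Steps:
$q{\left(S,z \right)} = -387 + S^{2}$ ($q{\left(S,z \right)} = S^{2} - 387 = -387 + S^{2}$)
$\frac{1}{q{\left(-27,-795 \right)} - 982919} = \frac{1}{\left(-387 + \left(-27\right)^{2}\right) - 982919} = \frac{1}{\left(-387 + 729\right) - 982919} = \frac{1}{342 - 982919} = \frac{1}{-982577} = - \frac{1}{982577}$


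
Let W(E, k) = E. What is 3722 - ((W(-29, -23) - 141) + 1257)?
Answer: 2635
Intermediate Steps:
3722 - ((W(-29, -23) - 141) + 1257) = 3722 - ((-29 - 141) + 1257) = 3722 - (-170 + 1257) = 3722 - 1*1087 = 3722 - 1087 = 2635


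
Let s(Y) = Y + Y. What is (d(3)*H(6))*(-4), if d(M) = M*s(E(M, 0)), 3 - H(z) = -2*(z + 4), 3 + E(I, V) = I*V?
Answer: 1656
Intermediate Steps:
E(I, V) = -3 + I*V
s(Y) = 2*Y
H(z) = 11 + 2*z (H(z) = 3 - (-2)*(z + 4) = 3 - (-2)*(4 + z) = 3 - (-8 - 2*z) = 3 + (8 + 2*z) = 11 + 2*z)
d(M) = -6*M (d(M) = M*(2*(-3 + M*0)) = M*(2*(-3 + 0)) = M*(2*(-3)) = M*(-6) = -6*M)
(d(3)*H(6))*(-4) = ((-6*3)*(11 + 2*6))*(-4) = -18*(11 + 12)*(-4) = -18*23*(-4) = -414*(-4) = 1656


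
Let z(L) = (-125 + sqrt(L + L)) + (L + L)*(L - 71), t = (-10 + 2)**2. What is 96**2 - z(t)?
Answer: 10237 - 8*sqrt(2) ≈ 10226.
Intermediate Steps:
t = 64 (t = (-8)**2 = 64)
z(L) = -125 + sqrt(2)*sqrt(L) + 2*L*(-71 + L) (z(L) = (-125 + sqrt(2*L)) + (2*L)*(-71 + L) = (-125 + sqrt(2)*sqrt(L)) + 2*L*(-71 + L) = -125 + sqrt(2)*sqrt(L) + 2*L*(-71 + L))
96**2 - z(t) = 96**2 - (-125 - 142*64 + 2*64**2 + sqrt(2)*sqrt(64)) = 9216 - (-125 - 9088 + 2*4096 + sqrt(2)*8) = 9216 - (-125 - 9088 + 8192 + 8*sqrt(2)) = 9216 - (-1021 + 8*sqrt(2)) = 9216 + (1021 - 8*sqrt(2)) = 10237 - 8*sqrt(2)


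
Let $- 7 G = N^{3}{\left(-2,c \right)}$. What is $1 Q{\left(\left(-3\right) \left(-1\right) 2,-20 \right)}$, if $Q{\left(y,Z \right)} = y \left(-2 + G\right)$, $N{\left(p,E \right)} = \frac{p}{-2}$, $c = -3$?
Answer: $- \frac{90}{7} \approx -12.857$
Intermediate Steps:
$N{\left(p,E \right)} = - \frac{p}{2}$ ($N{\left(p,E \right)} = p \left(- \frac{1}{2}\right) = - \frac{p}{2}$)
$G = - \frac{1}{7}$ ($G = - \frac{\left(\left(- \frac{1}{2}\right) \left(-2\right)\right)^{3}}{7} = - \frac{1^{3}}{7} = \left(- \frac{1}{7}\right) 1 = - \frac{1}{7} \approx -0.14286$)
$Q{\left(y,Z \right)} = - \frac{15 y}{7}$ ($Q{\left(y,Z \right)} = y \left(-2 - \frac{1}{7}\right) = y \left(- \frac{15}{7}\right) = - \frac{15 y}{7}$)
$1 Q{\left(\left(-3\right) \left(-1\right) 2,-20 \right)} = 1 \left(- \frac{15 \left(-3\right) \left(-1\right) 2}{7}\right) = 1 \left(- \frac{15 \cdot 3 \cdot 2}{7}\right) = 1 \left(\left(- \frac{15}{7}\right) 6\right) = 1 \left(- \frac{90}{7}\right) = - \frac{90}{7}$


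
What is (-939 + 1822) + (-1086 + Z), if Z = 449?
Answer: 246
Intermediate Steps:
(-939 + 1822) + (-1086 + Z) = (-939 + 1822) + (-1086 + 449) = 883 - 637 = 246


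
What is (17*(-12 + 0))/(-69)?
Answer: 68/23 ≈ 2.9565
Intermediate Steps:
(17*(-12 + 0))/(-69) = -17*(-12)/69 = -1/69*(-204) = 68/23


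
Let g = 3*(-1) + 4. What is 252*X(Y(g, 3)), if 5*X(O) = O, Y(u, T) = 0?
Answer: 0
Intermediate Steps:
g = 1 (g = -3 + 4 = 1)
X(O) = O/5
252*X(Y(g, 3)) = 252*((1/5)*0) = 252*0 = 0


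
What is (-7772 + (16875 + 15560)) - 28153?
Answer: -3490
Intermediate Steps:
(-7772 + (16875 + 15560)) - 28153 = (-7772 + 32435) - 28153 = 24663 - 28153 = -3490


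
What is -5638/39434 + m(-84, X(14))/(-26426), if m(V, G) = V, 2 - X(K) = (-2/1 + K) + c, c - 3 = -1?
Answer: -36419333/260520721 ≈ -0.13979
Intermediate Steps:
c = 2 (c = 3 - 1 = 2)
X(K) = 2 - K (X(K) = 2 - ((-2/1 + K) + 2) = 2 - ((-2*1 + K) + 2) = 2 - ((-2 + K) + 2) = 2 - K)
-5638/39434 + m(-84, X(14))/(-26426) = -5638/39434 - 84/(-26426) = -5638*1/39434 - 84*(-1/26426) = -2819/19717 + 42/13213 = -36419333/260520721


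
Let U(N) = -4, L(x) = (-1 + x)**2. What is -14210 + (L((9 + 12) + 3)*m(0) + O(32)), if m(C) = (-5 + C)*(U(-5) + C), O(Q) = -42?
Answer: -3672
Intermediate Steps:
m(C) = (-5 + C)*(-4 + C)
-14210 + (L((9 + 12) + 3)*m(0) + O(32)) = -14210 + ((-1 + ((9 + 12) + 3))**2*(20 + 0**2 - 9*0) - 42) = -14210 + ((-1 + (21 + 3))**2*(20 + 0 + 0) - 42) = -14210 + ((-1 + 24)**2*20 - 42) = -14210 + (23**2*20 - 42) = -14210 + (529*20 - 42) = -14210 + (10580 - 42) = -14210 + 10538 = -3672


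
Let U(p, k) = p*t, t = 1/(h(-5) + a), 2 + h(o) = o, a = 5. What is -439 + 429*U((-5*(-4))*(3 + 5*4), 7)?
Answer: -99109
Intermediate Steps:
h(o) = -2 + o
t = -1/2 (t = 1/((-2 - 5) + 5) = 1/(-7 + 5) = 1/(-2) = -1/2 ≈ -0.50000)
U(p, k) = -p/2 (U(p, k) = p*(-1/2) = -p/2)
-439 + 429*U((-5*(-4))*(3 + 5*4), 7) = -439 + 429*(-(-5*(-4))*(3 + 5*4)/2) = -439 + 429*(-10*(3 + 20)) = -439 + 429*(-10*23) = -439 + 429*(-1/2*460) = -439 + 429*(-230) = -439 - 98670 = -99109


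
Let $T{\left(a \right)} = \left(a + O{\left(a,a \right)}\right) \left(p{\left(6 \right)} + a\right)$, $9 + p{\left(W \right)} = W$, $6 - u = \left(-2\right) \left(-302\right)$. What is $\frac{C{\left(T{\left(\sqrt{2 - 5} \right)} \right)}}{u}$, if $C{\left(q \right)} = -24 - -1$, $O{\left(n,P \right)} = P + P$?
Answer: $\frac{1}{26} \approx 0.038462$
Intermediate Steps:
$u = -598$ ($u = 6 - \left(-2\right) \left(-302\right) = 6 - 604 = -598$)
$p{\left(W \right)} = -9 + W$
$O{\left(n,P \right)} = 2 P$
$T{\left(a \right)} = 3 a \left(-3 + a\right)$ ($T{\left(a \right)} = \left(a + 2 a\right) \left(\left(-9 + 6\right) + a\right) = 3 a \left(-3 + a\right)$)
$C{\left(q \right)} = -23$ ($C{\left(q \right)} = -24 + 1 = -23$)
$\frac{C{\left(T{\left(\sqrt{2 - 5} \right)} \right)}}{u} = - \frac{23}{-598} = \left(-23\right) \left(- \frac{1}{598}\right) = \frac{1}{26}$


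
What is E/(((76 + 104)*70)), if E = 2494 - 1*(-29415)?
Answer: 31909/12600 ≈ 2.5325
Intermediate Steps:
E = 31909 (E = 2494 + 29415 = 31909)
E/(((76 + 104)*70)) = 31909/(((76 + 104)*70)) = 31909/((180*70)) = 31909/12600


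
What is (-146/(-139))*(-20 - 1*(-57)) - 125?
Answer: -11973/139 ≈ -86.137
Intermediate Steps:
(-146/(-139))*(-20 - 1*(-57)) - 125 = (-146*(-1/139))*(-20 + 57) - 125 = (146/139)*37 - 125 = 5402/139 - 125 = -11973/139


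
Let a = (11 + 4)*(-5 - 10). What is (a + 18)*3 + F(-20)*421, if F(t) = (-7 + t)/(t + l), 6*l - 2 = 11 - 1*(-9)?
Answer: 3672/49 ≈ 74.939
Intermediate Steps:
l = 11/3 (l = ⅓ + (11 - 1*(-9))/6 = ⅓ + (11 + 9)/6 = ⅓ + (⅙)*20 = ⅓ + 10/3 = 11/3 ≈ 3.6667)
a = -225 (a = 15*(-15) = -225)
F(t) = (-7 + t)/(11/3 + t) (F(t) = (-7 + t)/(t + 11/3) = (-7 + t)/(11/3 + t))
(a + 18)*3 + F(-20)*421 = (-225 + 18)*3 + (3*(-7 - 20)/(11 + 3*(-20)))*421 = -207*3 + (3*(-27)/(11 - 60))*421 = -621 + (3*(-27)/(-49))*421 = -621 + (3*(-1/49)*(-27))*421 = -621 + (81/49)*421 = -621 + 34101/49 = 3672/49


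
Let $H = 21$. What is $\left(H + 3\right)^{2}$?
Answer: $576$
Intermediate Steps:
$\left(H + 3\right)^{2} = \left(21 + 3\right)^{2} = 24^{2} = 576$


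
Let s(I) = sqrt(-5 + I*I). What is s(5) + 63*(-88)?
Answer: -5544 + 2*sqrt(5) ≈ -5539.5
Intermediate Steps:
s(I) = sqrt(-5 + I**2)
s(5) + 63*(-88) = sqrt(-5 + 5**2) + 63*(-88) = sqrt(-5 + 25) - 5544 = sqrt(20) - 5544 = 2*sqrt(5) - 5544 = -5544 + 2*sqrt(5)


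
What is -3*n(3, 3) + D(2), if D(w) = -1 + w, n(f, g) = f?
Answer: -8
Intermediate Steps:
-3*n(3, 3) + D(2) = -3*3 + (-1 + 2) = -9 + 1 = -8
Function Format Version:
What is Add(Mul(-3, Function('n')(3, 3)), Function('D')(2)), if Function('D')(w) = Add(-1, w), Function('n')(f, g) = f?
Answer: -8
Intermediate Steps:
Add(Mul(-3, Function('n')(3, 3)), Function('D')(2)) = Add(Mul(-3, 3), Add(-1, 2)) = Add(-9, 1) = -8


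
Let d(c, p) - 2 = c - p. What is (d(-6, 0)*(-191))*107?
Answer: 81748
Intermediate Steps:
d(c, p) = 2 + c - p (d(c, p) = 2 + (c - p) = 2 + c - p)
(d(-6, 0)*(-191))*107 = ((2 - 6 - 1*0)*(-191))*107 = ((2 - 6 + 0)*(-191))*107 = -4*(-191)*107 = 764*107 = 81748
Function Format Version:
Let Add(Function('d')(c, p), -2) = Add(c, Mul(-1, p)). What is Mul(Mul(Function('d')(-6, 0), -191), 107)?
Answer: 81748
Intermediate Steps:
Function('d')(c, p) = Add(2, c, Mul(-1, p)) (Function('d')(c, p) = Add(2, Add(c, Mul(-1, p))) = Add(2, c, Mul(-1, p)))
Mul(Mul(Function('d')(-6, 0), -191), 107) = Mul(Mul(Add(2, -6, Mul(-1, 0)), -191), 107) = Mul(Mul(Add(2, -6, 0), -191), 107) = Mul(Mul(-4, -191), 107) = Mul(764, 107) = 81748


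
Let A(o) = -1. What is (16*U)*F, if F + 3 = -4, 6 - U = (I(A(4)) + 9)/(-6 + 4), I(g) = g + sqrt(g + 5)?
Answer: -1232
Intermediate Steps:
I(g) = g + sqrt(5 + g)
U = 11 (U = 6 - ((-1 + sqrt(5 - 1)) + 9)/(-6 + 4) = 6 - ((-1 + sqrt(4)) + 9)/(-2) = 6 - ((-1 + 2) + 9)*(-1)/2 = 6 - (1 + 9)*(-1)/2 = 6 - 10*(-1)/2 = 6 - 1*(-5) = 6 + 5 = 11)
F = -7 (F = -3 - 4 = -7)
(16*U)*F = (16*11)*(-7) = 176*(-7) = -1232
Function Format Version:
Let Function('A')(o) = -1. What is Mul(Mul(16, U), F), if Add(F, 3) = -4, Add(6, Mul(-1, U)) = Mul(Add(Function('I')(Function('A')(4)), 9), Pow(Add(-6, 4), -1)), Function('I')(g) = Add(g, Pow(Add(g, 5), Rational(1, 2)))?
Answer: -1232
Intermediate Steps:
Function('I')(g) = Add(g, Pow(Add(5, g), Rational(1, 2)))
U = 11 (U = Add(6, Mul(-1, Mul(Add(Add(-1, Pow(Add(5, -1), Rational(1, 2))), 9), Pow(Add(-6, 4), -1)))) = Add(6, Mul(-1, Mul(Add(Add(-1, Pow(4, Rational(1, 2))), 9), Pow(-2, -1)))) = Add(6, Mul(-1, Mul(Add(Add(-1, 2), 9), Rational(-1, 2)))) = Add(6, Mul(-1, Mul(Add(1, 9), Rational(-1, 2)))) = Add(6, Mul(-1, Mul(10, Rational(-1, 2)))) = Add(6, Mul(-1, -5)) = Add(6, 5) = 11)
F = -7 (F = Add(-3, -4) = -7)
Mul(Mul(16, U), F) = Mul(Mul(16, 11), -7) = Mul(176, -7) = -1232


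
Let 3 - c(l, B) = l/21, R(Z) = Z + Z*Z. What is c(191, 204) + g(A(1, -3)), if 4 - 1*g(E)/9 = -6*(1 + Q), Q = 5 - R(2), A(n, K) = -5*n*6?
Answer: 628/21 ≈ 29.905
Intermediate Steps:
R(Z) = Z + Z²
A(n, K) = -30*n
c(l, B) = 3 - l/21
Q = -1 (Q = 5 - 2*(1 + 2) = 5 - 2*3 = 5 - 1*6 = 5 - 6 = -1)
g(E) = 36 (g(E) = 36 - (-54)*(1 - 1) = 36 - (-54)*0 = 36 - 9*0 = 36 + 0 = 36)
c(191, 204) + g(A(1, -3)) = (3 - 1/21*191) + 36 = (3 - 191/21) + 36 = -128/21 + 36 = 628/21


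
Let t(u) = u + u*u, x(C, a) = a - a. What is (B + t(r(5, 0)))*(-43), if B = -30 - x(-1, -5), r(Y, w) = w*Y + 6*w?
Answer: 1290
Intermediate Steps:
x(C, a) = 0
r(Y, w) = 6*w + Y*w (r(Y, w) = Y*w + 6*w = 6*w + Y*w)
B = -30 (B = -30 - 1*0 = -30 + 0 = -30)
t(u) = u + u²
(B + t(r(5, 0)))*(-43) = (-30 + (0*(6 + 5))*(1 + 0*(6 + 5)))*(-43) = (-30 + (0*11)*(1 + 0*11))*(-43) = (-30 + 0*(1 + 0))*(-43) = (-30 + 0*1)*(-43) = (-30 + 0)*(-43) = -30*(-43) = 1290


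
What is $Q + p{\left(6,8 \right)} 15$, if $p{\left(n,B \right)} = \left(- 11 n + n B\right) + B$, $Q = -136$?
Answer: $-286$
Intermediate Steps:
$p{\left(n,B \right)} = B - 11 n + B n$ ($p{\left(n,B \right)} = \left(- 11 n + B n\right) + B = B - 11 n + B n$)
$Q + p{\left(6,8 \right)} 15 = -136 + \left(8 - 66 + 8 \cdot 6\right) 15 = -136 + \left(8 - 66 + 48\right) 15 = -136 - 150 = -286$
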